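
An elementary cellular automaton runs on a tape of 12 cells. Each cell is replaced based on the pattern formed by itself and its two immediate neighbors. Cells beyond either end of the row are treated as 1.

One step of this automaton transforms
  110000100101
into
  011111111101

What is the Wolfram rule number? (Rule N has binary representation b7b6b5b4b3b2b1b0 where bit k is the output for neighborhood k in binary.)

95

position 0: 111 → 0  (bit 7 = 0)
position 1: 110 → 1  (bit 6 = 1)
position 10: 101 → 0  (bit 5 = 0)
position 2: 100 → 1  (bit 4 = 1)
position 11: 011 → 1  (bit 3 = 1)
position 6: 010 → 1  (bit 2 = 1)
position 5: 001 → 1  (bit 1 = 1)
position 3: 000 → 1  (bit 0 = 1)
bits b7..b0 = 01011111 = 95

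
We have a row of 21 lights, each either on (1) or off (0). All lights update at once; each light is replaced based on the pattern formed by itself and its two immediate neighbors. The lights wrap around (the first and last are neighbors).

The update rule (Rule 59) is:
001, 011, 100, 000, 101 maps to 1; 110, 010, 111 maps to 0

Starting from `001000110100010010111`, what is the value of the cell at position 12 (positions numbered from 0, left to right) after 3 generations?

1

generation 1: 110111101011101101100
generation 2: 101100010110011011011
generation 3: 011011101101110110110
position 12 holds 1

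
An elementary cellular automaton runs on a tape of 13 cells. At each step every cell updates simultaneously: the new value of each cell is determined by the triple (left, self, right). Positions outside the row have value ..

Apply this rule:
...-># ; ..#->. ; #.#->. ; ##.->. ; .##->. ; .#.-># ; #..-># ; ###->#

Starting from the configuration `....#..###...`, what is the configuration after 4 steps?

..##..#......

step 1: ###.##..#.###
step 2: .#....#.#..#.
step 3: .####.#.##.##
step 4: ..##..#......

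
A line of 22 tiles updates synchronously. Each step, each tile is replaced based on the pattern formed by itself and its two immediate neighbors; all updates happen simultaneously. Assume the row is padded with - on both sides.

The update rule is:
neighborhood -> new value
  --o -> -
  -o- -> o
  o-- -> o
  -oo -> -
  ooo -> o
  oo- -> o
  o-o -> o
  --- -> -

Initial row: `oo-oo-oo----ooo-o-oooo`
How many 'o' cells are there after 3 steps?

12

step 1: -oo-oo-oo----ooooo-ooo
step 2: --oo-oo-oo----ooooo-oo
step 3: ---oo-oo-oo----ooooo-o
count of o: 12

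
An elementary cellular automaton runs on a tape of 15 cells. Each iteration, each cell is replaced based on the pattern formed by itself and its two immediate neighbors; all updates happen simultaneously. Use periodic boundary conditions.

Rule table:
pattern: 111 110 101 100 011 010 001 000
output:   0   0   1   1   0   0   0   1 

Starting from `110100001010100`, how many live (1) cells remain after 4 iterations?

iteration 1: 001011100101010
iteration 2: 100100010010101
iteration 3: 010011001001010
iteration 4: 001000100100101
count of 1: 5

5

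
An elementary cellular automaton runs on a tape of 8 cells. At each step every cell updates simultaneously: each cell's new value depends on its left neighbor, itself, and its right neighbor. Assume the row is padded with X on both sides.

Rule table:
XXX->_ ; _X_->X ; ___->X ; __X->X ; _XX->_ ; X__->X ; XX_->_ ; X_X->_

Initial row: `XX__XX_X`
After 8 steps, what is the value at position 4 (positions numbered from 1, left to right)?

__XX____
XX__XXXX
__XX____  (repeats step 1; period 2)
step 8: XX__XXXX
position 4 holds _

_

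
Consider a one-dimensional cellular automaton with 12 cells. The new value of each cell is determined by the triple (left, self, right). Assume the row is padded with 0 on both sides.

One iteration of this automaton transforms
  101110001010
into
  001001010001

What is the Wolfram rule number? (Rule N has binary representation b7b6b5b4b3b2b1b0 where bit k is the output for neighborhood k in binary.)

position 3: 111 → 0  (bit 7 = 0)
position 4: 110 → 0  (bit 6 = 0)
position 1: 101 → 0  (bit 5 = 0)
position 5: 100 → 1  (bit 4 = 1)
position 2: 011 → 1  (bit 3 = 1)
position 0: 010 → 0  (bit 2 = 0)
position 7: 001 → 1  (bit 1 = 1)
position 6: 000 → 0  (bit 0 = 0)
bits b7..b0 = 00011010 = 26

26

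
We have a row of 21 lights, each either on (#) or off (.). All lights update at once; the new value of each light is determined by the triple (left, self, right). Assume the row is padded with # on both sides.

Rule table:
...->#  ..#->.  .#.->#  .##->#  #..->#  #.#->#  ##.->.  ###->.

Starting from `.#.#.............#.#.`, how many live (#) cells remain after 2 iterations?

2

################.####
................##...
count of #: 2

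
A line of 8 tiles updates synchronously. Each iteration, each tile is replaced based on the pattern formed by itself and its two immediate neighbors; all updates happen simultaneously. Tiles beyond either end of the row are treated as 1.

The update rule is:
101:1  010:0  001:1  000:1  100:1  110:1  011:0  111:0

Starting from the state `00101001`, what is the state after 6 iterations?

11010110
01101011
10110100
11011011
01101100
10110111

10110111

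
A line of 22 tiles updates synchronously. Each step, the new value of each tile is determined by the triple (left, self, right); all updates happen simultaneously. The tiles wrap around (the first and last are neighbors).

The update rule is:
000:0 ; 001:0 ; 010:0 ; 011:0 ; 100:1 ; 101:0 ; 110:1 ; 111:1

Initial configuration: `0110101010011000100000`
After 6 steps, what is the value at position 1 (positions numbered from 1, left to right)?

1

0010000001001100010000
0001000000100110001000
0000100000010011000100
0000010000001001100010
0000001000000100110001
1000000100000010011000
position 1 holds 1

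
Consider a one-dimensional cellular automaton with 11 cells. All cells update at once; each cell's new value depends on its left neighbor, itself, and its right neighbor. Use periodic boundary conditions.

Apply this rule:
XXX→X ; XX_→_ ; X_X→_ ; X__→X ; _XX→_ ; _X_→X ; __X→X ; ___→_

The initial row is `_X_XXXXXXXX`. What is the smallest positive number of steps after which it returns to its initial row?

_X__XXXXXX_
XXXX_XXXX_X
XXX___XX___
_X_X_X__X_X
_X_X_XXXX_X
_X_X__XX__X
_X_XXX__XXX
_X__X_XX_X_
XXXXX____XX
XXXX_X__X_X
XXX__XXXX__
_X_XX_XX_XX
_X_________
XXX________
_X_X______X
_X_XX____XX
_X___X__X__
XXX_XXXXXX_
_X___XXXX__
XXX_X_XX_X_
_X__X____X_
XXXXXX__XXX
XXXXX_XX_XX
XXXX______X
XXX_X____X_
_X__XX__XX_
XXXX__XX__X
XXX_XX__XX_
_X____XX___
XXX__X__X__
_X_XXXXXXXX

31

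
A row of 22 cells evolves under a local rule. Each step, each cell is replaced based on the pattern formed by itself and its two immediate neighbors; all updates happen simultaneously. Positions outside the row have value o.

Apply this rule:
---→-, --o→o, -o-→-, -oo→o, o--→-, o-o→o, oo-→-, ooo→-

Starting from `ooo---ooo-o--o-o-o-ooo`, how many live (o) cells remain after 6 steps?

12

-----oo--o--o-o-o-oo--
----oo--o--o-o-o-oo--o
---oo--o--o-o-o-oo--oo
--oo--o--o-o-o-oo--oo-
-oo--o--o-o-o-oo--oo-o
oo--o--o-o-o-oo--oo-oo
count of o: 12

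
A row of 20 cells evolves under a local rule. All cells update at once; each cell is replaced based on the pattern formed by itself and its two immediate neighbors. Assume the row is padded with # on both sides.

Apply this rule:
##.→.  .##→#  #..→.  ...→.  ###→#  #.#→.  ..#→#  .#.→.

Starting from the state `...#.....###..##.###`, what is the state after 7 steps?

..###..##..#########

..#.....###..##..###
.#.....###..##..####
......###..##..#####
.....###..##..######
....###..##..#######
...###..##..########
..###..##..#########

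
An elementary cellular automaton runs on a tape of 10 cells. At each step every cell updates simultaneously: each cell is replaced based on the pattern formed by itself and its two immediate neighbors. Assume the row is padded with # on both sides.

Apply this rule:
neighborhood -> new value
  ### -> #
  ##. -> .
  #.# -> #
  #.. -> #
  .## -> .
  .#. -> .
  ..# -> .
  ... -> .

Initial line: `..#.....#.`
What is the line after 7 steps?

#.#.#.#..#

step 1: #..#.....#
step 2: .#..#.....
step 3: #.#..#....
step 4: .#.#..#...
step 5: #.#.#..#..
step 6: .#.#.#..#.
step 7: #.#.#.#..#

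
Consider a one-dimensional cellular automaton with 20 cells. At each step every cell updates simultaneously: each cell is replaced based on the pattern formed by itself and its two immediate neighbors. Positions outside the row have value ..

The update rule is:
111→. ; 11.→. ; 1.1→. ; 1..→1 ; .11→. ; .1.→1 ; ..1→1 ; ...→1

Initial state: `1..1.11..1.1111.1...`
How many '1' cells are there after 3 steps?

1111...111......1111
....111...111111....
1111...111......1111
count of 1: 11

11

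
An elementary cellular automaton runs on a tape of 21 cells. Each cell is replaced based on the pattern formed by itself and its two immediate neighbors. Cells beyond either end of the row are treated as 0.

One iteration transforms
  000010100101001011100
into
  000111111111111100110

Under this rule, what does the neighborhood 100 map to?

At position 7 the neighborhood is 100; the next row has 1 there.

1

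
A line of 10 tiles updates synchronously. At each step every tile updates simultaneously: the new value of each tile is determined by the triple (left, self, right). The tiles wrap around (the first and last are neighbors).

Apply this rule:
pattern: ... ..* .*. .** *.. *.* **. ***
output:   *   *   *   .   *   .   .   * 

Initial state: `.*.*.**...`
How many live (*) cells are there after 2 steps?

**.*...***
*..****.**
count of *: 7

7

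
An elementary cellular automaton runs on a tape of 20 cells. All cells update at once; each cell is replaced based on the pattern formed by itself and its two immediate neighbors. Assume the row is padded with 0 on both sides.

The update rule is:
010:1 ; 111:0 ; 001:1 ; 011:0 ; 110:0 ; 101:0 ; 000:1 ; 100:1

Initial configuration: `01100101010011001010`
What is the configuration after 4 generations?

10011101011100111011
11100001000011000000
00011111111100111111
11100000000011000000

11100000000011000000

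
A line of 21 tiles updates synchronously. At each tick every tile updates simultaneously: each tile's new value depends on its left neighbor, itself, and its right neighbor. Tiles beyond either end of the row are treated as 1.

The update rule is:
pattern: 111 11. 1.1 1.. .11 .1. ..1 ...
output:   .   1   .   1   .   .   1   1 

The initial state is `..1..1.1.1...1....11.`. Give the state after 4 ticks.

11.111111..1....1....

11.11.....111.1111.1.
.1..111111..1....1...
..11.....111.1111.111
11.111111..1....1....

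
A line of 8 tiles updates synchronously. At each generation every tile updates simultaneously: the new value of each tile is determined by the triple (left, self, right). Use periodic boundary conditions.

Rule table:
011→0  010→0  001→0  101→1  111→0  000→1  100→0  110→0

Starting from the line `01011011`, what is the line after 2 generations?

01000000

10100100
01000000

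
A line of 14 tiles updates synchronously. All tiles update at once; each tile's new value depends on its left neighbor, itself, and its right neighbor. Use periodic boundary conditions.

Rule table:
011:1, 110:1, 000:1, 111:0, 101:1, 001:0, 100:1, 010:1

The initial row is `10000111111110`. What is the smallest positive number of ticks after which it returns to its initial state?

11110100000011
00011111111010
11010000001111
01111111101000
01000000111111
11111110100001
00000011111101
11111010000111
00001111110100
11101000011111
00111111010000
10100001111111
11111101000000
10000111111110

14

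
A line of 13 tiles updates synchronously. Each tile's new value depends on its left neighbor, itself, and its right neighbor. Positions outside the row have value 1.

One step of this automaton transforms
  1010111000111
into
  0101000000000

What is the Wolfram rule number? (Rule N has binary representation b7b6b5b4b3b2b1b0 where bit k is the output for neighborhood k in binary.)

position 5: 111 → 0  (bit 7 = 0)
position 0: 110 → 0  (bit 6 = 0)
position 1: 101 → 1  (bit 5 = 1)
position 7: 100 → 0  (bit 4 = 0)
position 4: 011 → 0  (bit 3 = 0)
position 2: 010 → 0  (bit 2 = 0)
position 9: 001 → 0  (bit 1 = 0)
position 8: 000 → 0  (bit 0 = 0)
bits b7..b0 = 00100000 = 32

32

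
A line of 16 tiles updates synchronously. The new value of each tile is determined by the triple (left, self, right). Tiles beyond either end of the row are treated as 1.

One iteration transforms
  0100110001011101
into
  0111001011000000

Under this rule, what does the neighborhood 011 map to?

At position 4 the neighborhood is 011; the next row has 0 there.

0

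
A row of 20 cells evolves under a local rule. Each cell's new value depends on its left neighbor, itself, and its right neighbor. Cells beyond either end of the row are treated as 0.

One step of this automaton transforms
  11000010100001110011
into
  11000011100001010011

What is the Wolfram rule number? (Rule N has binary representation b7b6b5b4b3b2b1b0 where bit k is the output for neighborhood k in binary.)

position 14: 111 → 0  (bit 7 = 0)
position 1: 110 → 1  (bit 6 = 1)
position 7: 101 → 1  (bit 5 = 1)
position 2: 100 → 0  (bit 4 = 0)
position 0: 011 → 1  (bit 3 = 1)
position 6: 010 → 1  (bit 2 = 1)
position 5: 001 → 0  (bit 1 = 0)
position 3: 000 → 0  (bit 0 = 0)
bits b7..b0 = 01101100 = 108

108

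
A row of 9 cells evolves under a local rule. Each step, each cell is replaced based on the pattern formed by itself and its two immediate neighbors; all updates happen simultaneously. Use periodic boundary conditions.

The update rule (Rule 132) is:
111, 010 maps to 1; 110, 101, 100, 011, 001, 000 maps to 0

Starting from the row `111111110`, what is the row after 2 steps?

011111100
001111000

001111000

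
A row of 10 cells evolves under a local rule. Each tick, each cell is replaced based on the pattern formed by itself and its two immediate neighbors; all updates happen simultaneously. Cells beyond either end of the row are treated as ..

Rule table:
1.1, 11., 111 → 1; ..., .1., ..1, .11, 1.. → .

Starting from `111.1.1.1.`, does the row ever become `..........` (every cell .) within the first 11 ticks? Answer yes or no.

yes

.111.1.1..
..111.1...
...111....
....11....
.....1....
..........
all cells are . at tick 6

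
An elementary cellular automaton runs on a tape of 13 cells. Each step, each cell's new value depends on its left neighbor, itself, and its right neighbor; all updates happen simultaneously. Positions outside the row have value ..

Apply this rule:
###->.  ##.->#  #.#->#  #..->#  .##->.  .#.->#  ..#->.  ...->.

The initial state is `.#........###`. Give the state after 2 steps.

..##........#

.##.........#
..##........#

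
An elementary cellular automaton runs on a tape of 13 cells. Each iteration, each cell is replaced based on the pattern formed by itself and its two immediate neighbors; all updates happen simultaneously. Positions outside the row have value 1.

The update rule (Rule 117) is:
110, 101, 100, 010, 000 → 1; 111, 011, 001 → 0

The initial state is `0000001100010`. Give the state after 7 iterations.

iteration 1: 1111100111011
iteration 2: 0000110001100
iteration 3: 1110011100110
iteration 4: 0011000110011
iteration 5: 1001110011000
iteration 6: 1100011001110
iteration 7: 0111001100011

0111001100011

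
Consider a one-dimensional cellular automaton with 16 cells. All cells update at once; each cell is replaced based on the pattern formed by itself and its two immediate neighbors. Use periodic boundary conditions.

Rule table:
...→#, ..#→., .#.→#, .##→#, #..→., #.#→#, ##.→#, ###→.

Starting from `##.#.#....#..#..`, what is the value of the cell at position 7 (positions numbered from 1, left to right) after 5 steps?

#

######.##.#..#..
#....######..#..
#.##.#....#..#..
######.##.#..#..  (repeats step 1; period 3)
step 5: #....######..#..
position 7 holds #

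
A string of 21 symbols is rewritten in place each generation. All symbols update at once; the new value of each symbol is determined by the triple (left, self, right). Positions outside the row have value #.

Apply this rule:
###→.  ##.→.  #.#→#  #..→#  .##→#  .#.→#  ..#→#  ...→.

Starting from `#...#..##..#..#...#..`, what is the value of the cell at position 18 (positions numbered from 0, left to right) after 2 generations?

generation 1: .#.#####.#######.####
generation 2: ####....##......##...
position 18 holds .

.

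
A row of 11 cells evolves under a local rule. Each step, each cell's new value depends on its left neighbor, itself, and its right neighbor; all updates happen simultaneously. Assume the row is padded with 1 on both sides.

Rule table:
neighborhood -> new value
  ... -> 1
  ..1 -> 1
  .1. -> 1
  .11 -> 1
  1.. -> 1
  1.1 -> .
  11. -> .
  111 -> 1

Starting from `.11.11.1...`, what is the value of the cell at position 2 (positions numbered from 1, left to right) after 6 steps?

1

.1..1..1111
.1111111111
.1111111111  (fixed point — unchanged through step 6)
position 2 holds 1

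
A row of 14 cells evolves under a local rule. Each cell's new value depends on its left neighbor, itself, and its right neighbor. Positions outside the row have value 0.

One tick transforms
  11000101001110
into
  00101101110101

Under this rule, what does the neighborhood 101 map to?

At position 6 the neighborhood is 101; the next row has 0 there.

0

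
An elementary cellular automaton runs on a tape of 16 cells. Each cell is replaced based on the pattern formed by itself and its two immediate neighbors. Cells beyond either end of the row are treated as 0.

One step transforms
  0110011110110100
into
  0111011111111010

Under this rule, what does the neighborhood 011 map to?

At position 1 the neighborhood is 011; the next row has 1 there.

1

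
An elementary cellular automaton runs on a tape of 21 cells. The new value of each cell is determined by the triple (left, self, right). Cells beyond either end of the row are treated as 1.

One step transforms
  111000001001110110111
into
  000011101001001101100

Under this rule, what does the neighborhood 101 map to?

1

At position 14 the neighborhood is 101; the next row has 1 there.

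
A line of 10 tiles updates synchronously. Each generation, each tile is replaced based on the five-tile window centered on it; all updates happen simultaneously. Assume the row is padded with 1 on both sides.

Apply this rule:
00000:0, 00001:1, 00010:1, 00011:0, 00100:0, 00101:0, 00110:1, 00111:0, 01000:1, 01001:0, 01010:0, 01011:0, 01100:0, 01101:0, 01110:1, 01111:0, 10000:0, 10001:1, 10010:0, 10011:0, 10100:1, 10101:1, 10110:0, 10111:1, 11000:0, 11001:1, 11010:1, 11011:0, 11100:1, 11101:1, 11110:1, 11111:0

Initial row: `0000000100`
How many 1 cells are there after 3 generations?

3

0000011000
0001010010
0110010000
count of 1: 3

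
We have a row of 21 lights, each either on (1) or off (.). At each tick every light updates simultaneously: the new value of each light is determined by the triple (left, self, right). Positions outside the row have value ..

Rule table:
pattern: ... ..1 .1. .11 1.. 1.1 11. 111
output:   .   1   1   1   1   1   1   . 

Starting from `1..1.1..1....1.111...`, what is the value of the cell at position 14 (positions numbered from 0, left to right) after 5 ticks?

tick 1: 1111111111..1111.11..
tick 2: 1........1111..11111.
tick 3: 11......11..1111...11
tick 4: 111....111111..11.111
tick 5: 1.11..11....1111111.1
position 14 holds 1

1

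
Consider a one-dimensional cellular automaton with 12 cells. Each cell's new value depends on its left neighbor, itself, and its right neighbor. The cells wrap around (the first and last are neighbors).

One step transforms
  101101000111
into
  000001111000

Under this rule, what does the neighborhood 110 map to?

0

At position 0 the neighborhood is 110; the next row has 0 there.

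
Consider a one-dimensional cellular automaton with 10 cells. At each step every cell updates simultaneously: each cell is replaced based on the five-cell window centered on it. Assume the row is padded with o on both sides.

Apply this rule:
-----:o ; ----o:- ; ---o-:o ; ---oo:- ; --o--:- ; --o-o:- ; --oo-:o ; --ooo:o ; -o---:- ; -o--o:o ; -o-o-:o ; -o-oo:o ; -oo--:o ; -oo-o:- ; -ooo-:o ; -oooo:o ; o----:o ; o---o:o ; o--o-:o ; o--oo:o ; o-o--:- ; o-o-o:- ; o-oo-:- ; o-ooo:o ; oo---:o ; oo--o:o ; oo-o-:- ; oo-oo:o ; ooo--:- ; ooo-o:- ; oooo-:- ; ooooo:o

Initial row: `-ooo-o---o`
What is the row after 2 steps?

o--oo-o-oo

step 1: ooo----o-o
step 2: o--oo-o-oo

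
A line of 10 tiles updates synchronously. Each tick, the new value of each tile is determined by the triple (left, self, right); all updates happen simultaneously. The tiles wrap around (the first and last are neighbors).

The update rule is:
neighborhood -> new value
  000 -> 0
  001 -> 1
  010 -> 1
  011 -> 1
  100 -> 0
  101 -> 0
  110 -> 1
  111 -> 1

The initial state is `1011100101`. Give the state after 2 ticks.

tick 1: 1011101101
tick 2: 1011101101

1011101101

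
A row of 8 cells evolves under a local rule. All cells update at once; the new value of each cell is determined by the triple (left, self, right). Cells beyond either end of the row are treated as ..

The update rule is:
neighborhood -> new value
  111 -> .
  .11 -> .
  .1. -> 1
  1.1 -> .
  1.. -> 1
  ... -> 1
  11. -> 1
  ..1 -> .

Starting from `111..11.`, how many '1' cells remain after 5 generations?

4

generation 1: ..11..11
generation 2: 1..11..1
generation 3: 11..11.1
generation 4: .11..1.1
generation 5: ..11.1.1
count of 1: 4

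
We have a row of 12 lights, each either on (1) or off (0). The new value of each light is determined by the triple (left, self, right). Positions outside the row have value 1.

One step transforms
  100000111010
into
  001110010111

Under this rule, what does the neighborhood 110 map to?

0

At position 0 the neighborhood is 110; the next row has 0 there.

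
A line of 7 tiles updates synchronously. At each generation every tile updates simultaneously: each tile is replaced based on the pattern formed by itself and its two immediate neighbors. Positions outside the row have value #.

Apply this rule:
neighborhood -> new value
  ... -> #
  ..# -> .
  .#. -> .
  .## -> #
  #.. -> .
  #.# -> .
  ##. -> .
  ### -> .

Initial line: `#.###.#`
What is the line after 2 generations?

generation 1: ..#...#
generation 2: ....#.#

....#.#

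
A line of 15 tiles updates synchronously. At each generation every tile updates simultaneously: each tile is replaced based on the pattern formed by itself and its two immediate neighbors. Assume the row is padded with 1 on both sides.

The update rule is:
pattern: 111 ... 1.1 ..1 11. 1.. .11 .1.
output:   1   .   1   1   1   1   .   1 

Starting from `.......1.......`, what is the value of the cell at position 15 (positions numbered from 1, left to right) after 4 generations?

generation 1: 1.....111.....1
generation 2: 11...1.111...1.
generation 3: 111.111.111.111
generation 4: 1111.111.111.11
position 15 holds 1

1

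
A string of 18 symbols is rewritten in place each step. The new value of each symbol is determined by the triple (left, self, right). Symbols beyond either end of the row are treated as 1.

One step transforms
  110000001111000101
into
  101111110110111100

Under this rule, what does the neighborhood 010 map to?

1

At position 15 the neighborhood is 010; the next row has 1 there.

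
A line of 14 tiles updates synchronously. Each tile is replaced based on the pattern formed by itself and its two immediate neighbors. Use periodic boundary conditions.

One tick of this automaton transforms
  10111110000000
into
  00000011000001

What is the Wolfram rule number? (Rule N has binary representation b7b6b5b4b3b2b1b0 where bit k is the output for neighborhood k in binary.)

82

position 3: 111 → 0  (bit 7 = 0)
position 6: 110 → 1  (bit 6 = 1)
position 1: 101 → 0  (bit 5 = 0)
position 7: 100 → 1  (bit 4 = 1)
position 2: 011 → 0  (bit 3 = 0)
position 0: 010 → 0  (bit 2 = 0)
position 13: 001 → 1  (bit 1 = 1)
position 8: 000 → 0  (bit 0 = 0)
bits b7..b0 = 01010010 = 82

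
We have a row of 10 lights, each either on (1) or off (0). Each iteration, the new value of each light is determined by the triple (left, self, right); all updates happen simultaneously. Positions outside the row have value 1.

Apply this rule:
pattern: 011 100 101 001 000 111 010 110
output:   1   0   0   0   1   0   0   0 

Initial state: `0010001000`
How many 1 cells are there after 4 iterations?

1

0000100010
0110001000
0100100010
0000001000
count of 1: 1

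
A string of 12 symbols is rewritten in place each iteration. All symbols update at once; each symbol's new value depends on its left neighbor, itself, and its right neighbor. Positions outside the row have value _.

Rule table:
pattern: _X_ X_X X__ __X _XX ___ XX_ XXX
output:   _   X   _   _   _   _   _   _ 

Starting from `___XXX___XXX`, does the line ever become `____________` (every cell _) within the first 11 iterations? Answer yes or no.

____________
all cells are _ at iteration 1

yes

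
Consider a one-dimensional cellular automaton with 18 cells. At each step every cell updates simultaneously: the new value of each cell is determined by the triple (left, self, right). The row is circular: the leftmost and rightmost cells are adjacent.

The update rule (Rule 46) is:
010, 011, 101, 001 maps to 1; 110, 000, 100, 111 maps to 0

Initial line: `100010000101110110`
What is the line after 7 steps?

100110001111001101
001100011000011011
011000110000110110
110001100001101100
100011000011011001
000110000110110011
001100001101100110

001100001101100110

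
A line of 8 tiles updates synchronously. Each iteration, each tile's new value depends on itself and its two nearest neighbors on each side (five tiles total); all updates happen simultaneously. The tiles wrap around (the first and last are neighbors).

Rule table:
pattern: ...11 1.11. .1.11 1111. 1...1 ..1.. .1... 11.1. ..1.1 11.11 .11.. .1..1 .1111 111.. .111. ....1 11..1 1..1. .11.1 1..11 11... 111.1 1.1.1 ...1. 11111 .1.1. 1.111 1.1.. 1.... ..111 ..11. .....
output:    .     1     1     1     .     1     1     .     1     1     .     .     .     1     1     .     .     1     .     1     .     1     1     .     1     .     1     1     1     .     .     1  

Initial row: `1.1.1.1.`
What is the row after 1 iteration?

1.1.1.1.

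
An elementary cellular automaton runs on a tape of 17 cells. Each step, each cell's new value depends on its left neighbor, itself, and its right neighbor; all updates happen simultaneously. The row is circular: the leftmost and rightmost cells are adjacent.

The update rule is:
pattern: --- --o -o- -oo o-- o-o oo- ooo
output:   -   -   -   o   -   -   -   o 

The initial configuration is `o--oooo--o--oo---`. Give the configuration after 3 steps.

step 1: ---ooo------o----
step 2: ---oo------------
step 3: ---o-------------

---o-------------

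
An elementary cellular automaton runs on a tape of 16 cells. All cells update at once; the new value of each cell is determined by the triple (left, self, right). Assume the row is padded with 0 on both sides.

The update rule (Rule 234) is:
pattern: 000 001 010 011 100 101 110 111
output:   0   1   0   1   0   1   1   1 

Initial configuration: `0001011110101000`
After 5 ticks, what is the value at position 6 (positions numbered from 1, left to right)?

1

0010111111010000
0101111111100000
1011111111100000
0111111111100000
1111111111100000
position 6 holds 1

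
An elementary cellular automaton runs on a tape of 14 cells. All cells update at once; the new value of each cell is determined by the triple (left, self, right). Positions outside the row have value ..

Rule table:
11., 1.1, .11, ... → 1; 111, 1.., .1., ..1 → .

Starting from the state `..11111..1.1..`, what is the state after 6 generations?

1.1...1...1..1
.1..1...1.....
......1...1111
11111...1.1..1
1...1.1..1....
..1..1.....111

..1..1.....111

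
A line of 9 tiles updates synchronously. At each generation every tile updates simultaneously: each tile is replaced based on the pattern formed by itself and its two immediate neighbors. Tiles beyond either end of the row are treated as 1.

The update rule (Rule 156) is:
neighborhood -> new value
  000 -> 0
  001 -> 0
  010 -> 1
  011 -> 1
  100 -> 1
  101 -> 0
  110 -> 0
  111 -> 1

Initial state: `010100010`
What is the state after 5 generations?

010101010

010110010
010101010
010101010  (fixed point — unchanged through generation 5)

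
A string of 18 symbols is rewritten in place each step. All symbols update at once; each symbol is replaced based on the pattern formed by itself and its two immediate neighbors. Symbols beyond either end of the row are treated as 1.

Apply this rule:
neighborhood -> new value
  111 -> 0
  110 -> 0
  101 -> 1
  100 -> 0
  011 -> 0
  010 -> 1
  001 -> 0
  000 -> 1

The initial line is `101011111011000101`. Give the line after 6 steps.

011100000100010110
100001110101011001
001100001111100000
000001100000001110
011100001111100001
100001100000001100

100001100000001100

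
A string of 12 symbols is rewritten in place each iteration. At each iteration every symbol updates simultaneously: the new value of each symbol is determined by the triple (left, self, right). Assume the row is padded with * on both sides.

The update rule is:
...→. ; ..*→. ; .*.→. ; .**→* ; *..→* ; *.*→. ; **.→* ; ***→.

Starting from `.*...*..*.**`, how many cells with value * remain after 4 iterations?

..*...*...*.
*..*...*....
**..*...*...
.**..*...*..
count of *: 4

4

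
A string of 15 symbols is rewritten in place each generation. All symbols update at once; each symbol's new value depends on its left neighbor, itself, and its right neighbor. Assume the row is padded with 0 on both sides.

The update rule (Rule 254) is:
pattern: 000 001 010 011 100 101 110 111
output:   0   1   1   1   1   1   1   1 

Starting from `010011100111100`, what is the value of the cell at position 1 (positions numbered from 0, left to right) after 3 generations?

111111111111110
111111111111111
111111111111111
position 1 holds 1

1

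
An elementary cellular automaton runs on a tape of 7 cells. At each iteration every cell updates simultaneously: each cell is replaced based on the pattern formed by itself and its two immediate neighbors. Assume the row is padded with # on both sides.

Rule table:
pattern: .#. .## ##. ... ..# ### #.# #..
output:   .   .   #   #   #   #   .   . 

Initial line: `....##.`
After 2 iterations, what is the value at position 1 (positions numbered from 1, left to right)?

.###.#.
..##...
position 1 holds .

.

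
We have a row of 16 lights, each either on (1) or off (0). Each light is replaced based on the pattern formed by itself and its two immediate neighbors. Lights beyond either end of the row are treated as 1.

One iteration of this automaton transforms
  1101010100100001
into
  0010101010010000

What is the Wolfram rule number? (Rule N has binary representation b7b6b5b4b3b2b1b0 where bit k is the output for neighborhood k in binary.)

48

position 0: 111 → 0  (bit 7 = 0)
position 1: 110 → 0  (bit 6 = 0)
position 2: 101 → 1  (bit 5 = 1)
position 8: 100 → 1  (bit 4 = 1)
position 15: 011 → 0  (bit 3 = 0)
position 3: 010 → 0  (bit 2 = 0)
position 9: 001 → 0  (bit 1 = 0)
position 12: 000 → 0  (bit 0 = 0)
bits b7..b0 = 00110000 = 48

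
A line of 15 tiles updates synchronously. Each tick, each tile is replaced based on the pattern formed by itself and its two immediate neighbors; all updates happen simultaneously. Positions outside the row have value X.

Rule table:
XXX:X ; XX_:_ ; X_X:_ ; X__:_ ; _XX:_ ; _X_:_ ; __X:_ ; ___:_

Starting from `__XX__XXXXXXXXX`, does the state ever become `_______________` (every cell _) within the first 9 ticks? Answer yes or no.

yes

_______XXXXXXXX
________XXXXXXX
_________XXXXXX
__________XXXXX
___________XXXX
____________XXX
_____________XX
______________X
_______________
all cells are _ at tick 9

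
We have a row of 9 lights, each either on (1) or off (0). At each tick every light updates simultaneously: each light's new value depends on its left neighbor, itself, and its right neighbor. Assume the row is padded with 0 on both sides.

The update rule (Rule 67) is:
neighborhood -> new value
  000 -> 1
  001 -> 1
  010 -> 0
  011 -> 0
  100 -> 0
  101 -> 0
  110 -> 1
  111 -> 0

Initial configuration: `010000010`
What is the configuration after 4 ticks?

100111100
001000101
110011000
010101011

010101011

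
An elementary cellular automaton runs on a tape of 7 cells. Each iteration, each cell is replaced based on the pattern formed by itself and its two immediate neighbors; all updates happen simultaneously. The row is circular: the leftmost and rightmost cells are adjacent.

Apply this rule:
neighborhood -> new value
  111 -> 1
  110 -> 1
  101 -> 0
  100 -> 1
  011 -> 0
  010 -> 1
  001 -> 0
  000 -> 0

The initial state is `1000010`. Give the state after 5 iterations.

1100010
0110010
0011011
1001001
1101100

1101100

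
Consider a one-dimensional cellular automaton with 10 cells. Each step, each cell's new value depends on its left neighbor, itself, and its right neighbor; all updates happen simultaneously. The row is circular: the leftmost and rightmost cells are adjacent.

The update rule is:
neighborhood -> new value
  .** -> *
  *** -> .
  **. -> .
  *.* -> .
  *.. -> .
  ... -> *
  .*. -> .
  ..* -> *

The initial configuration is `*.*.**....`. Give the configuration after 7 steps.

....*..***
.***..**..
**...**..*
...***..**
.***...**.
**...***..
*..***...*

*..***...*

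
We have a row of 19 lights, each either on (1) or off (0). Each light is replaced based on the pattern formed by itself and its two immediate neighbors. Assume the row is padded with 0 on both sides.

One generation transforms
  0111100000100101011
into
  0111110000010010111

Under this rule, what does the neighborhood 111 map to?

1

At position 2 the neighborhood is 111; the next row has 1 there.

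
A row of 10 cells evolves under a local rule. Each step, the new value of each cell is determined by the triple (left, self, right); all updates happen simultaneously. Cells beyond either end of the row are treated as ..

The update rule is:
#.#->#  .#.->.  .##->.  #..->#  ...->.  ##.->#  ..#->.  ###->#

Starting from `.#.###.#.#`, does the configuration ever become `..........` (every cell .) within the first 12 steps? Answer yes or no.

step 1: ..#.###.#.
step 2: ...#.###.#
step 3: ....#.###.
step 4: .....#.###
step 5: ......#.##
step 6: .......#.#
step 7: ........#.
step 8: .........#
step 9: ..........
all cells are . at step 9

yes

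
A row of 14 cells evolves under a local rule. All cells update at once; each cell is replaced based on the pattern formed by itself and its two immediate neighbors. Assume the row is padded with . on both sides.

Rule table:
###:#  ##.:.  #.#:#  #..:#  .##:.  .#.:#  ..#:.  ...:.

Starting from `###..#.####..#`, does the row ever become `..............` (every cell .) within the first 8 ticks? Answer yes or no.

.#.#.##.##.#.#
.####..#..####
..##.#.##..##.
....###..#...#
.....#.#.##..#
.....####..#.#
......##.#.###
........###.#.
tick 8 is ........###.#., still not uniform .

no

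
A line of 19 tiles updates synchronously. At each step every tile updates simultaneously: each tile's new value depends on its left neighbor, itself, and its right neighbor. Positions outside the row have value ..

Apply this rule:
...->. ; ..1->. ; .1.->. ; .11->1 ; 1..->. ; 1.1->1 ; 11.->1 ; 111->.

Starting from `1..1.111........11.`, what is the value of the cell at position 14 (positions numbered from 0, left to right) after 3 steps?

.

....11.1........11.
....111.........11.
....1.1.........11.
position 14 holds .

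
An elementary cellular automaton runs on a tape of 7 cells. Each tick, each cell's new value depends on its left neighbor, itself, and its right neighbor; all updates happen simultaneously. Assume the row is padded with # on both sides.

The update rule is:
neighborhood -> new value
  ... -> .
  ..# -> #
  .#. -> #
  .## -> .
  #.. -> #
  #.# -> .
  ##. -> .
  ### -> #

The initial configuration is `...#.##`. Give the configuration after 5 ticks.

..##...

tick 1: #.##..#
tick 2: ....##.
tick 3: #..#...
tick 4: .####.#
tick 5: ..##...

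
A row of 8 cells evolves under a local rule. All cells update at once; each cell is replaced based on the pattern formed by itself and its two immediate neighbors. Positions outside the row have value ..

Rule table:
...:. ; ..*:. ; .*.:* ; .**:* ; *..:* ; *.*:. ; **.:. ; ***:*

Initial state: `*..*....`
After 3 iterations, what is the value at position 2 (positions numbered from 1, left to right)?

*

**.**...
*..*.*..
**.*.**.
position 2 holds *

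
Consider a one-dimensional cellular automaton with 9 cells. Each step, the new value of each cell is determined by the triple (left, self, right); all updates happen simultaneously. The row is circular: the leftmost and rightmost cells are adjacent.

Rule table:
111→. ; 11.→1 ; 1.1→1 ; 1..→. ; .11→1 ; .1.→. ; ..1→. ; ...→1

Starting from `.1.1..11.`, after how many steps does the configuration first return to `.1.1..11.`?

14

..1...11.
1...1.11.
..1..1111
.....1..1
.111.....
.1.1.1111
1.1.11..1
11.111..1
.111.1..1
11.11....
11111.11.
1...11111
1.1.1....
.1.1..11.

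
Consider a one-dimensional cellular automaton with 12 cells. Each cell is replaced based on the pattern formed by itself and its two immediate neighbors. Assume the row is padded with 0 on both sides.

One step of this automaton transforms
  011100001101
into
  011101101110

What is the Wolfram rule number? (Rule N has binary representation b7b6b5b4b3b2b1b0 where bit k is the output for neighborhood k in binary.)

position 2: 111 → 1  (bit 7 = 1)
position 3: 110 → 1  (bit 6 = 1)
position 10: 101 → 1  (bit 5 = 1)
position 4: 100 → 0  (bit 4 = 0)
position 1: 011 → 1  (bit 3 = 1)
position 11: 010 → 0  (bit 2 = 0)
position 0: 001 → 0  (bit 1 = 0)
position 5: 000 → 1  (bit 0 = 1)
bits b7..b0 = 11101001 = 233

233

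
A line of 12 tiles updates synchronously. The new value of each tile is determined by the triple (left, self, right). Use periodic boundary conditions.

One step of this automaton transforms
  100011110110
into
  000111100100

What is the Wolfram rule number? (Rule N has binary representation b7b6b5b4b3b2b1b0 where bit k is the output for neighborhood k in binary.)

138

position 5: 111 → 1  (bit 7 = 1)
position 7: 110 → 0  (bit 6 = 0)
position 8: 101 → 0  (bit 5 = 0)
position 1: 100 → 0  (bit 4 = 0)
position 4: 011 → 1  (bit 3 = 1)
position 0: 010 → 0  (bit 2 = 0)
position 3: 001 → 1  (bit 1 = 1)
position 2: 000 → 0  (bit 0 = 0)
bits b7..b0 = 10001010 = 138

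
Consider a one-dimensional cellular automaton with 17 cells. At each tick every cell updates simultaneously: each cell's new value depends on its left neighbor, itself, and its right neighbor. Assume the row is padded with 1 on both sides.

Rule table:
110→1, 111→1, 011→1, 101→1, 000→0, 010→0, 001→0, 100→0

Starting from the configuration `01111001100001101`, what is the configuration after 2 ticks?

11111001100001111

tick 1: 11111001100001111
tick 2: 11111001100001111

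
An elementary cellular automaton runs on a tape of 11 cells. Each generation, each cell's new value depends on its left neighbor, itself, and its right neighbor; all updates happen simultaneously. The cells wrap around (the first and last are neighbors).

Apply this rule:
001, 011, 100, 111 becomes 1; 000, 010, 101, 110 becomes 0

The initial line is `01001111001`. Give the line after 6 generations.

11001010111

00111110110
01111100101
01111011000
11110010100
11101100011
11001010111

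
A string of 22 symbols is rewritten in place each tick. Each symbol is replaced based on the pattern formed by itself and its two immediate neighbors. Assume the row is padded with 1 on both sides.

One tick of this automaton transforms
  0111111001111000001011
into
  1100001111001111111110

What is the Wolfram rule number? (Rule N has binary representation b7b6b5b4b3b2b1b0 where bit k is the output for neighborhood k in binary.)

position 2: 111 → 0  (bit 7 = 0)
position 6: 110 → 1  (bit 6 = 1)
position 0: 101 → 1  (bit 5 = 1)
position 7: 100 → 1  (bit 4 = 1)
position 1: 011 → 1  (bit 3 = 1)
position 18: 010 → 1  (bit 2 = 1)
position 8: 001 → 1  (bit 1 = 1)
position 14: 000 → 1  (bit 0 = 1)
bits b7..b0 = 01111111 = 127

127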